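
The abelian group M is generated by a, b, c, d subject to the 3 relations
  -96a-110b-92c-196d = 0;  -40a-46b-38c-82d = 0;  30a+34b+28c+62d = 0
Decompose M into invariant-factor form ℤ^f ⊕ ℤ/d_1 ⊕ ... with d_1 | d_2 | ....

rank_ℚ(R)=3; free=4−3=1
SNF(R) diag = [2, 2, 6] → torsion [2, 2, 6]

Answer: M ≅ ℤ^1 ⊕ ℤ/2 ⊕ ℤ/2 ⊕ ℤ/6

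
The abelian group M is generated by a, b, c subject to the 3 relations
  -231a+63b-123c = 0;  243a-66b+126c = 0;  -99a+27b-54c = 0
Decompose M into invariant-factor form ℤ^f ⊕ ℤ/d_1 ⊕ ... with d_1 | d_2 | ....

Answer: M ≅ ℤ/3 ⊕ ℤ/3 ⊕ ℤ/9

Derivation:
rank_ℚ(R)=3; free=3−3=0
SNF(R) diag = [3, 3, 9] → torsion [3, 3, 9]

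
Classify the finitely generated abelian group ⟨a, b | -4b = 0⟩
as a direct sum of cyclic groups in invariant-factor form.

Answer: M ≅ ℤ^1 ⊕ ℤ/4

Derivation:
rank_ℚ(R)=1; free=2−1=1
SNF(R) diag = [4] → torsion [4]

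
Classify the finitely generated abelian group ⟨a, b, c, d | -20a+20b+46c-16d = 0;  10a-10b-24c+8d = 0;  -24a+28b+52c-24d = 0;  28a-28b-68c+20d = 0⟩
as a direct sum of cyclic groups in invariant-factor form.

rank_ℚ(R)=4; free=4−4=0
SNF(R) diag = [2, 2, 4, 12] → torsion [2, 2, 4, 12]

Answer: M ≅ ℤ/2 ⊕ ℤ/2 ⊕ ℤ/4 ⊕ ℤ/12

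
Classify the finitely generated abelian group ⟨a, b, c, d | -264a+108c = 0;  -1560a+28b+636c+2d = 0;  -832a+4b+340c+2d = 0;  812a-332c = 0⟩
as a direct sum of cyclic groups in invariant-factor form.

Answer: M ≅ ℤ/2 ⊕ ℤ/4 ⊕ ℤ/12 ⊕ ℤ/24

Derivation:
rank_ℚ(R)=4; free=4−4=0
SNF(R) diag = [2, 4, 12, 24] → torsion [2, 4, 12, 24]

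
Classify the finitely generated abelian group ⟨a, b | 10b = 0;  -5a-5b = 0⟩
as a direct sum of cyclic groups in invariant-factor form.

rank_ℚ(R)=2; free=2−2=0
SNF(R) diag = [5, 10] → torsion [5, 10]

Answer: M ≅ ℤ/5 ⊕ ℤ/10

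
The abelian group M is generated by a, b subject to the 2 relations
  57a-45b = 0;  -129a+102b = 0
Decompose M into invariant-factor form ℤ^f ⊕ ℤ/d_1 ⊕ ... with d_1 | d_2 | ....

Answer: M ≅ ℤ/3 ⊕ ℤ/3

Derivation:
rank_ℚ(R)=2; free=2−2=0
SNF(R) diag = [3, 3] → torsion [3, 3]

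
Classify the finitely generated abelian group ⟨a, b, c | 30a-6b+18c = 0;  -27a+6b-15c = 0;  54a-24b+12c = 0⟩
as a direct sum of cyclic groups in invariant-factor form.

rank_ℚ(R)=3; free=3−3=0
SNF(R) diag = [3, 6, 6] → torsion [3, 6, 6]

Answer: M ≅ ℤ/3 ⊕ ℤ/6 ⊕ ℤ/6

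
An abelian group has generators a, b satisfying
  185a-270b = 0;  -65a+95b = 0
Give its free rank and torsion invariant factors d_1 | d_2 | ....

Answer: M ≅ ℤ/5 ⊕ ℤ/5

Derivation:
rank_ℚ(R)=2; free=2−2=0
SNF(R) diag = [5, 5] → torsion [5, 5]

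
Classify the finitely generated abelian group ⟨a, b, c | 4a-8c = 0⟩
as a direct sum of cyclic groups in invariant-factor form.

Answer: M ≅ ℤ^2 ⊕ ℤ/4

Derivation:
rank_ℚ(R)=1; free=3−1=2
SNF(R) diag = [4] → torsion [4]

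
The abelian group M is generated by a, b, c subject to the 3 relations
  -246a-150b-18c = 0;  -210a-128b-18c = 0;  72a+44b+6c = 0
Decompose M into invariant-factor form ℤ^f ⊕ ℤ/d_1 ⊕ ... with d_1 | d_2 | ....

Answer: M ≅ ℤ/2 ⊕ ℤ/6 ⊕ ℤ/6

Derivation:
rank_ℚ(R)=3; free=3−3=0
SNF(R) diag = [2, 6, 6] → torsion [2, 6, 6]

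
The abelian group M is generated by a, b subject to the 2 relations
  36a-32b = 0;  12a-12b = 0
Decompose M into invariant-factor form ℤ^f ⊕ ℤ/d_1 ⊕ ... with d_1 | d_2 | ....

Answer: M ≅ ℤ/4 ⊕ ℤ/12

Derivation:
rank_ℚ(R)=2; free=2−2=0
SNF(R) diag = [4, 12] → torsion [4, 12]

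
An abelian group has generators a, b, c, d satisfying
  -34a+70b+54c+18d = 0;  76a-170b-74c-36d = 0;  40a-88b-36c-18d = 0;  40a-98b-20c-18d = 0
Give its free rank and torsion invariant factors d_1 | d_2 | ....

rank_ℚ(R)=4; free=4−4=0
SNF(R) diag = [2, 2, 6, 18] → torsion [2, 2, 6, 18]

Answer: M ≅ ℤ/2 ⊕ ℤ/2 ⊕ ℤ/6 ⊕ ℤ/18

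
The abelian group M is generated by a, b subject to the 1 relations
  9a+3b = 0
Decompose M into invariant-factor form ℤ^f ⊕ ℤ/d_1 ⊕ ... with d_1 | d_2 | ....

Answer: M ≅ ℤ^1 ⊕ ℤ/3

Derivation:
rank_ℚ(R)=1; free=2−1=1
SNF(R) diag = [3] → torsion [3]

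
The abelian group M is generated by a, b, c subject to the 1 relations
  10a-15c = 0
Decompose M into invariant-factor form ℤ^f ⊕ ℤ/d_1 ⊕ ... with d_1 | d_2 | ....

Answer: M ≅ ℤ^2 ⊕ ℤ/5

Derivation:
rank_ℚ(R)=1; free=3−1=2
SNF(R) diag = [5] → torsion [5]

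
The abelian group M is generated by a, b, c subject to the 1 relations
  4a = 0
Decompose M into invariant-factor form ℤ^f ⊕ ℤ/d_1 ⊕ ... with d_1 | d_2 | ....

rank_ℚ(R)=1; free=3−1=2
SNF(R) diag = [4] → torsion [4]

Answer: M ≅ ℤ^2 ⊕ ℤ/4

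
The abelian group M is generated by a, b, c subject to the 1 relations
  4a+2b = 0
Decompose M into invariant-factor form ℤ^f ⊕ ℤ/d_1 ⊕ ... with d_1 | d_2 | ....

Answer: M ≅ ℤ^2 ⊕ ℤ/2

Derivation:
rank_ℚ(R)=1; free=3−1=2
SNF(R) diag = [2] → torsion [2]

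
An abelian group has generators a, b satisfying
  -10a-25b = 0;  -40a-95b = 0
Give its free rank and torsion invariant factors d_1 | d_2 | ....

Answer: M ≅ ℤ/5 ⊕ ℤ/10

Derivation:
rank_ℚ(R)=2; free=2−2=0
SNF(R) diag = [5, 10] → torsion [5, 10]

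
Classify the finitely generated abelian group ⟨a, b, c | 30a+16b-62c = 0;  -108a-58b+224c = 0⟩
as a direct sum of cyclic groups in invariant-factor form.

rank_ℚ(R)=2; free=3−2=1
SNF(R) diag = [2, 6] → torsion [2, 6]

Answer: M ≅ ℤ^1 ⊕ ℤ/2 ⊕ ℤ/6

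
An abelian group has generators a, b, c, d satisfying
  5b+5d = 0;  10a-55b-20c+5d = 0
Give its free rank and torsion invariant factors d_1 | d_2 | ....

rank_ℚ(R)=2; free=4−2=2
SNF(R) diag = [5, 10] → torsion [5, 10]

Answer: M ≅ ℤ^2 ⊕ ℤ/5 ⊕ ℤ/10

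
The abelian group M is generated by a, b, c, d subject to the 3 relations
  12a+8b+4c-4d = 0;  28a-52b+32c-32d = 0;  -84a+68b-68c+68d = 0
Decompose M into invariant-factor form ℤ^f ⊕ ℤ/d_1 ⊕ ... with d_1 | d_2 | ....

rank_ℚ(R)=3; free=4−3=1
SNF(R) diag = [4, 4, 12] → torsion [4, 4, 12]

Answer: M ≅ ℤ^1 ⊕ ℤ/4 ⊕ ℤ/4 ⊕ ℤ/12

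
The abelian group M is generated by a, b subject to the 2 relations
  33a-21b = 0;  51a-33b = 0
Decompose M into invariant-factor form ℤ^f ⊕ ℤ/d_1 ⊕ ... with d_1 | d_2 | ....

Answer: M ≅ ℤ/3 ⊕ ℤ/6

Derivation:
rank_ℚ(R)=2; free=2−2=0
SNF(R) diag = [3, 6] → torsion [3, 6]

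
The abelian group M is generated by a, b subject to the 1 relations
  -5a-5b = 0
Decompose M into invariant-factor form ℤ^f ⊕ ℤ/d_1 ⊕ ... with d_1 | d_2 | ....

rank_ℚ(R)=1; free=2−1=1
SNF(R) diag = [5] → torsion [5]

Answer: M ≅ ℤ^1 ⊕ ℤ/5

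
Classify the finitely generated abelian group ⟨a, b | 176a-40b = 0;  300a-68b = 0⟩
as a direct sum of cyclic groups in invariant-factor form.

Answer: M ≅ ℤ/4 ⊕ ℤ/8

Derivation:
rank_ℚ(R)=2; free=2−2=0
SNF(R) diag = [4, 8] → torsion [4, 8]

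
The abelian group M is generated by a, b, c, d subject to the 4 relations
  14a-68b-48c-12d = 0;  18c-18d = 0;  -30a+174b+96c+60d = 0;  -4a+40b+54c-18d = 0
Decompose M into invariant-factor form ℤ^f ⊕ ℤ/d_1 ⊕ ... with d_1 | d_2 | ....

rank_ℚ(R)=4; free=4−4=0
SNF(R) diag = [2, 6, 18, 36] → torsion [2, 6, 18, 36]

Answer: M ≅ ℤ/2 ⊕ ℤ/6 ⊕ ℤ/18 ⊕ ℤ/36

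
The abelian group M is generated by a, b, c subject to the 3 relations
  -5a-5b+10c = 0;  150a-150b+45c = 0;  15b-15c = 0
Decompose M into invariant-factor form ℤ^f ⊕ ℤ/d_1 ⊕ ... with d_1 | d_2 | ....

Answer: M ≅ ℤ/5 ⊕ ℤ/15 ⊕ ℤ/45

Derivation:
rank_ℚ(R)=3; free=3−3=0
SNF(R) diag = [5, 15, 45] → torsion [5, 15, 45]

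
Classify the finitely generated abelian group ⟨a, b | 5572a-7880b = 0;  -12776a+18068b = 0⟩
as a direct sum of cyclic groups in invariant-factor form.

Answer: M ≅ ℤ/4 ⊕ ℤ/4

Derivation:
rank_ℚ(R)=2; free=2−2=0
SNF(R) diag = [4, 4] → torsion [4, 4]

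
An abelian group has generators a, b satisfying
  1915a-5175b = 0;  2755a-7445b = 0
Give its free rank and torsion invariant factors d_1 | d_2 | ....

rank_ℚ(R)=2; free=2−2=0
SNF(R) diag = [5, 10] → torsion [5, 10]

Answer: M ≅ ℤ/5 ⊕ ℤ/10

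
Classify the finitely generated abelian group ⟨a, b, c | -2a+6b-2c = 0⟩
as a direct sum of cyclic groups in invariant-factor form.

rank_ℚ(R)=1; free=3−1=2
SNF(R) diag = [2] → torsion [2]

Answer: M ≅ ℤ^2 ⊕ ℤ/2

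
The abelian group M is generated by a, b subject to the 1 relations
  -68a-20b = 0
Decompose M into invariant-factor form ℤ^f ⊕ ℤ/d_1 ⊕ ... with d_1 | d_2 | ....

rank_ℚ(R)=1; free=2−1=1
SNF(R) diag = [4] → torsion [4]

Answer: M ≅ ℤ^1 ⊕ ℤ/4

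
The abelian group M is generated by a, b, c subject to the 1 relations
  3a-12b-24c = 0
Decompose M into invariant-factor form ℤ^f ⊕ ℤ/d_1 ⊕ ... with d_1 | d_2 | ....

rank_ℚ(R)=1; free=3−1=2
SNF(R) diag = [3] → torsion [3]

Answer: M ≅ ℤ^2 ⊕ ℤ/3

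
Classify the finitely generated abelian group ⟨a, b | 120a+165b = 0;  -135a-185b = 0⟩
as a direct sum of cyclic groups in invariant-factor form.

rank_ℚ(R)=2; free=2−2=0
SNF(R) diag = [5, 15] → torsion [5, 15]

Answer: M ≅ ℤ/5 ⊕ ℤ/15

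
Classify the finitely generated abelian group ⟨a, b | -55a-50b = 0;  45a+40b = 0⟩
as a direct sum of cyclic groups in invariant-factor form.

Answer: M ≅ ℤ/5 ⊕ ℤ/10

Derivation:
rank_ℚ(R)=2; free=2−2=0
SNF(R) diag = [5, 10] → torsion [5, 10]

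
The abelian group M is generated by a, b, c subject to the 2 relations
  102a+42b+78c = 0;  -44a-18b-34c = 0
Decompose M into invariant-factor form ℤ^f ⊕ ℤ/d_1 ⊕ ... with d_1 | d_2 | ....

rank_ℚ(R)=2; free=3−2=1
SNF(R) diag = [2, 6] → torsion [2, 6]

Answer: M ≅ ℤ^1 ⊕ ℤ/2 ⊕ ℤ/6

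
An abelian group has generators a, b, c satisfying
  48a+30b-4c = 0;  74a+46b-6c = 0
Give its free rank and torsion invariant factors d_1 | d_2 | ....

Answer: M ≅ ℤ^1 ⊕ ℤ/2 ⊕ ℤ/2

Derivation:
rank_ℚ(R)=2; free=3−2=1
SNF(R) diag = [2, 2] → torsion [2, 2]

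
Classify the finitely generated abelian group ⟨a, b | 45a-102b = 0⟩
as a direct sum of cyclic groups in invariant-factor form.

Answer: M ≅ ℤ^1 ⊕ ℤ/3

Derivation:
rank_ℚ(R)=1; free=2−1=1
SNF(R) diag = [3] → torsion [3]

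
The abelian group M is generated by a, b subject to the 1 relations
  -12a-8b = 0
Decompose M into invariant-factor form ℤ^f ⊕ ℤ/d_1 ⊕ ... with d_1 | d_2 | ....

rank_ℚ(R)=1; free=2−1=1
SNF(R) diag = [4] → torsion [4]

Answer: M ≅ ℤ^1 ⊕ ℤ/4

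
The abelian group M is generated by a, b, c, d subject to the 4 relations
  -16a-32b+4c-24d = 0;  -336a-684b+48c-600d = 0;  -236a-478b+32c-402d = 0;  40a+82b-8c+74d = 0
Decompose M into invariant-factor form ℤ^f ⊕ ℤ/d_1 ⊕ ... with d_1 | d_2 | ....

Answer: M ≅ ℤ/2 ⊕ ℤ/4 ⊕ ℤ/12 ⊕ ℤ/36

Derivation:
rank_ℚ(R)=4; free=4−4=0
SNF(R) diag = [2, 4, 12, 36] → torsion [2, 4, 12, 36]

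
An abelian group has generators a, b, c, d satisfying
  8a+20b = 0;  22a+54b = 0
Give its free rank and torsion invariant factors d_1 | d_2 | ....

Answer: M ≅ ℤ^2 ⊕ ℤ/2 ⊕ ℤ/4

Derivation:
rank_ℚ(R)=2; free=4−2=2
SNF(R) diag = [2, 4] → torsion [2, 4]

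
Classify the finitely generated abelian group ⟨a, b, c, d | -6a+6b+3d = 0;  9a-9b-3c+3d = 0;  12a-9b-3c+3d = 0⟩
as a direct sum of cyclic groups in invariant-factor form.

Answer: M ≅ ℤ^1 ⊕ ℤ/3 ⊕ ℤ/3 ⊕ ℤ/3

Derivation:
rank_ℚ(R)=3; free=4−3=1
SNF(R) diag = [3, 3, 3] → torsion [3, 3, 3]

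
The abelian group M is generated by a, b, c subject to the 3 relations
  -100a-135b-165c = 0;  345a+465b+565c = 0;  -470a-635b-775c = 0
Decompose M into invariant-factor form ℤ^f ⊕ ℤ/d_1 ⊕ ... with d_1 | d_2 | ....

rank_ℚ(R)=3; free=3−3=0
SNF(R) diag = [5, 5, 10] → torsion [5, 5, 10]

Answer: M ≅ ℤ/5 ⊕ ℤ/5 ⊕ ℤ/10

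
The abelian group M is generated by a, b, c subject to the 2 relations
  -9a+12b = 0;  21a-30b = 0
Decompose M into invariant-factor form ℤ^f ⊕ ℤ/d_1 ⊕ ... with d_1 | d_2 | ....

rank_ℚ(R)=2; free=3−2=1
SNF(R) diag = [3, 6] → torsion [3, 6]

Answer: M ≅ ℤ^1 ⊕ ℤ/3 ⊕ ℤ/6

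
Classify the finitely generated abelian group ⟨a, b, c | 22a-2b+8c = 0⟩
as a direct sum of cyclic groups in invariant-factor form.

Answer: M ≅ ℤ^2 ⊕ ℤ/2

Derivation:
rank_ℚ(R)=1; free=3−1=2
SNF(R) diag = [2] → torsion [2]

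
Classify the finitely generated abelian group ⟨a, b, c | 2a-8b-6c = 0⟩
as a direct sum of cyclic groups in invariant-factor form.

rank_ℚ(R)=1; free=3−1=2
SNF(R) diag = [2] → torsion [2]

Answer: M ≅ ℤ^2 ⊕ ℤ/2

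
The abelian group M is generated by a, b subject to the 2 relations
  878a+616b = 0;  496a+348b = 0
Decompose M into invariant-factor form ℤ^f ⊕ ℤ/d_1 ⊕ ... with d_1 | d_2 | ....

Answer: M ≅ ℤ/2 ⊕ ℤ/4

Derivation:
rank_ℚ(R)=2; free=2−2=0
SNF(R) diag = [2, 4] → torsion [2, 4]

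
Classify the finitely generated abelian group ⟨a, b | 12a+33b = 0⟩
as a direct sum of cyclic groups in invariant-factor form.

rank_ℚ(R)=1; free=2−1=1
SNF(R) diag = [3] → torsion [3]

Answer: M ≅ ℤ^1 ⊕ ℤ/3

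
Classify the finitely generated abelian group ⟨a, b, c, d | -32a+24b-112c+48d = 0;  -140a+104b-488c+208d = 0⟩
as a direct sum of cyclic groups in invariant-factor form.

rank_ℚ(R)=2; free=4−2=2
SNF(R) diag = [4, 8] → torsion [4, 8]

Answer: M ≅ ℤ^2 ⊕ ℤ/4 ⊕ ℤ/8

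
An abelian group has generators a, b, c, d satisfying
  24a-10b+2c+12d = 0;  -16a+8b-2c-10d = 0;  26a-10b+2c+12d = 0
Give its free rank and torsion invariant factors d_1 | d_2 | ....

rank_ℚ(R)=3; free=4−3=1
SNF(R) diag = [2, 2, 2] → torsion [2, 2, 2]

Answer: M ≅ ℤ^1 ⊕ ℤ/2 ⊕ ℤ/2 ⊕ ℤ/2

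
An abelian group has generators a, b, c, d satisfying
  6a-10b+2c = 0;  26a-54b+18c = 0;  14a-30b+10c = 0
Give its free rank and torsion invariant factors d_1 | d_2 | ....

rank_ℚ(R)=3; free=4−3=1
SNF(R) diag = [2, 4, 4] → torsion [2, 4, 4]

Answer: M ≅ ℤ^1 ⊕ ℤ/2 ⊕ ℤ/4 ⊕ ℤ/4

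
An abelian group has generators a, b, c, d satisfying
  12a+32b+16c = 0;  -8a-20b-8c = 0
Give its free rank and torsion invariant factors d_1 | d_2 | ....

Answer: M ≅ ℤ^2 ⊕ ℤ/4 ⊕ ℤ/4

Derivation:
rank_ℚ(R)=2; free=4−2=2
SNF(R) diag = [4, 4] → torsion [4, 4]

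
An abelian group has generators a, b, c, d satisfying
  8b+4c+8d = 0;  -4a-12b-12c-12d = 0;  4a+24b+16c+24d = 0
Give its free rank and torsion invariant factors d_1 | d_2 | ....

rank_ℚ(R)=3; free=4−3=1
SNF(R) diag = [4, 4, 4] → torsion [4, 4, 4]

Answer: M ≅ ℤ^1 ⊕ ℤ/4 ⊕ ℤ/4 ⊕ ℤ/4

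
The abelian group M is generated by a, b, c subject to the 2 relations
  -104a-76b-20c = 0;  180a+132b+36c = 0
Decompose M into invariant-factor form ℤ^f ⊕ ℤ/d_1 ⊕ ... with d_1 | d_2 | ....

rank_ℚ(R)=2; free=3−2=1
SNF(R) diag = [4, 12] → torsion [4, 12]

Answer: M ≅ ℤ^1 ⊕ ℤ/4 ⊕ ℤ/12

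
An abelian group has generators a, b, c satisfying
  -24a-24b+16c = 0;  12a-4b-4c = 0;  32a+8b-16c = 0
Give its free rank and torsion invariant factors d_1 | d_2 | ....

Answer: M ≅ ℤ/4 ⊕ ℤ/8 ⊕ ℤ/8

Derivation:
rank_ℚ(R)=3; free=3−3=0
SNF(R) diag = [4, 8, 8] → torsion [4, 8, 8]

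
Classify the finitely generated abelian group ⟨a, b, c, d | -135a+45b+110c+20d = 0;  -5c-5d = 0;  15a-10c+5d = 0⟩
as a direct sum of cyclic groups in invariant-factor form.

Answer: M ≅ ℤ^1 ⊕ ℤ/5 ⊕ ℤ/15 ⊕ ℤ/45

Derivation:
rank_ℚ(R)=3; free=4−3=1
SNF(R) diag = [5, 15, 45] → torsion [5, 15, 45]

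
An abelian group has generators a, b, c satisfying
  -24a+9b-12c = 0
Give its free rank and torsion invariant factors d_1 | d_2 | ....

Answer: M ≅ ℤ^2 ⊕ ℤ/3

Derivation:
rank_ℚ(R)=1; free=3−1=2
SNF(R) diag = [3] → torsion [3]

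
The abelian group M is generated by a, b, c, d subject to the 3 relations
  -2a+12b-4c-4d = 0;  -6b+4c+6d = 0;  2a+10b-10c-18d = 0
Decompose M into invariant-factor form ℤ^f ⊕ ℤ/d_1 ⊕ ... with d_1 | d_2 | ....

rank_ℚ(R)=3; free=4−3=1
SNF(R) diag = [2, 2, 2] → torsion [2, 2, 2]

Answer: M ≅ ℤ^1 ⊕ ℤ/2 ⊕ ℤ/2 ⊕ ℤ/2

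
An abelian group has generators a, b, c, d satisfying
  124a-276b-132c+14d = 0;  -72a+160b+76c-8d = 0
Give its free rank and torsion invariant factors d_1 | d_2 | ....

Answer: M ≅ ℤ^2 ⊕ ℤ/2 ⊕ ℤ/4

Derivation:
rank_ℚ(R)=2; free=4−2=2
SNF(R) diag = [2, 4] → torsion [2, 4]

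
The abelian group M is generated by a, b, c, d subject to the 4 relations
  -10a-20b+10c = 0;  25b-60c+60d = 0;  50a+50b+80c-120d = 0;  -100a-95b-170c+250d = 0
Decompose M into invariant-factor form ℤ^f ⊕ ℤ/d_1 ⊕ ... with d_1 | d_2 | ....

Answer: M ≅ ℤ/5 ⊕ ℤ/10 ⊕ ℤ/10 ⊕ ℤ/10

Derivation:
rank_ℚ(R)=4; free=4−4=0
SNF(R) diag = [5, 10, 10, 10] → torsion [5, 10, 10, 10]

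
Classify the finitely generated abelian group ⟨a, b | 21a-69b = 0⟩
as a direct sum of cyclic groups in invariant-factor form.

rank_ℚ(R)=1; free=2−1=1
SNF(R) diag = [3] → torsion [3]

Answer: M ≅ ℤ^1 ⊕ ℤ/3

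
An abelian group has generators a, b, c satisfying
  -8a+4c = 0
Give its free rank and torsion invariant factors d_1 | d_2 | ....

rank_ℚ(R)=1; free=3−1=2
SNF(R) diag = [4] → torsion [4]

Answer: M ≅ ℤ^2 ⊕ ℤ/4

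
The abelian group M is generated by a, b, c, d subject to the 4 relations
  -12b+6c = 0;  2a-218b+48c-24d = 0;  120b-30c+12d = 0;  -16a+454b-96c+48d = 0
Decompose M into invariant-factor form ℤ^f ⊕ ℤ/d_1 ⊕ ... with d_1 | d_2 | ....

Answer: M ≅ ℤ/2 ⊕ ℤ/6 ⊕ ℤ/6 ⊕ ℤ/12

Derivation:
rank_ℚ(R)=4; free=4−4=0
SNF(R) diag = [2, 6, 6, 12] → torsion [2, 6, 6, 12]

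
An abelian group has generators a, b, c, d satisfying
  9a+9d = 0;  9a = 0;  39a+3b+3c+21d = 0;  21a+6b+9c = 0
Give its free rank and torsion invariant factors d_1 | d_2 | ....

rank_ℚ(R)=4; free=4−4=0
SNF(R) diag = [3, 3, 9, 9] → torsion [3, 3, 9, 9]

Answer: M ≅ ℤ/3 ⊕ ℤ/3 ⊕ ℤ/9 ⊕ ℤ/9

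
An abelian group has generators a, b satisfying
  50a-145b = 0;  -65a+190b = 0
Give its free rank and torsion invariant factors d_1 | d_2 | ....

rank_ℚ(R)=2; free=2−2=0
SNF(R) diag = [5, 15] → torsion [5, 15]

Answer: M ≅ ℤ/5 ⊕ ℤ/15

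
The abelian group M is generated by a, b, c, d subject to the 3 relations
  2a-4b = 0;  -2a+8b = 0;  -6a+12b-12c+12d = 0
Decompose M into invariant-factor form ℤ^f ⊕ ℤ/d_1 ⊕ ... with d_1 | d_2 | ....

Answer: M ≅ ℤ^1 ⊕ ℤ/2 ⊕ ℤ/4 ⊕ ℤ/12

Derivation:
rank_ℚ(R)=3; free=4−3=1
SNF(R) diag = [2, 4, 12] → torsion [2, 4, 12]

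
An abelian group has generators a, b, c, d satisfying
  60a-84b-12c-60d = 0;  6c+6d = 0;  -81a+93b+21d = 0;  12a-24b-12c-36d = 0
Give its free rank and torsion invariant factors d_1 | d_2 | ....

rank_ℚ(R)=4; free=4−4=0
SNF(R) diag = [3, 6, 12, 36] → torsion [3, 6, 12, 36]

Answer: M ≅ ℤ/3 ⊕ ℤ/6 ⊕ ℤ/12 ⊕ ℤ/36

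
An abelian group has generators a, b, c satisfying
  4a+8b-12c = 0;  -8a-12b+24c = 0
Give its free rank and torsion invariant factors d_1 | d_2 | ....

rank_ℚ(R)=2; free=3−2=1
SNF(R) diag = [4, 4] → torsion [4, 4]

Answer: M ≅ ℤ^1 ⊕ ℤ/4 ⊕ ℤ/4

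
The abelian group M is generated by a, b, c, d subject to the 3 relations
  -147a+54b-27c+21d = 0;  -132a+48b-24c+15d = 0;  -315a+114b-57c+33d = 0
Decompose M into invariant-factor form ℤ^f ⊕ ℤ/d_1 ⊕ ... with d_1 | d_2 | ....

Answer: M ≅ ℤ^1 ⊕ ℤ/3 ⊕ ℤ/3 ⊕ ℤ/6

Derivation:
rank_ℚ(R)=3; free=4−3=1
SNF(R) diag = [3, 3, 6] → torsion [3, 3, 6]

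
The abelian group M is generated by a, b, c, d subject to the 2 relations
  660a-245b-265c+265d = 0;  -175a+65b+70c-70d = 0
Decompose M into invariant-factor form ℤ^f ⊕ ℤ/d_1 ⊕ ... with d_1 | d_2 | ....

rank_ℚ(R)=2; free=4−2=2
SNF(R) diag = [5, 5] → torsion [5, 5]

Answer: M ≅ ℤ^2 ⊕ ℤ/5 ⊕ ℤ/5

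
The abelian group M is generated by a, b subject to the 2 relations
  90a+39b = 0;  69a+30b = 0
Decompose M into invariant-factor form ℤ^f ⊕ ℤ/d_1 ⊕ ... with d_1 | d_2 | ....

rank_ℚ(R)=2; free=2−2=0
SNF(R) diag = [3, 3] → torsion [3, 3]

Answer: M ≅ ℤ/3 ⊕ ℤ/3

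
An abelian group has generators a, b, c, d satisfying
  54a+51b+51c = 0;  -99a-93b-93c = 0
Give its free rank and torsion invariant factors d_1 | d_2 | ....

Answer: M ≅ ℤ^2 ⊕ ℤ/3 ⊕ ℤ/9

Derivation:
rank_ℚ(R)=2; free=4−2=2
SNF(R) diag = [3, 9] → torsion [3, 9]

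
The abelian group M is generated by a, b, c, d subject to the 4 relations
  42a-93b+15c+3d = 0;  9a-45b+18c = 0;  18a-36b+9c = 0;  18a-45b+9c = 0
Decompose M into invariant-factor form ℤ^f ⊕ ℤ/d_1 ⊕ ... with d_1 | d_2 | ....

Answer: M ≅ ℤ/3 ⊕ ℤ/9 ⊕ ℤ/9 ⊕ ℤ/27

Derivation:
rank_ℚ(R)=4; free=4−4=0
SNF(R) diag = [3, 9, 9, 27] → torsion [3, 9, 9, 27]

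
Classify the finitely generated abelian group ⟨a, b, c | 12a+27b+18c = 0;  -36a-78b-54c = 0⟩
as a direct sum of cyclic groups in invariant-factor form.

rank_ℚ(R)=2; free=3−2=1
SNF(R) diag = [3, 6] → torsion [3, 6]

Answer: M ≅ ℤ^1 ⊕ ℤ/3 ⊕ ℤ/6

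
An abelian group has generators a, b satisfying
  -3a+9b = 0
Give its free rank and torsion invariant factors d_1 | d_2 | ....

rank_ℚ(R)=1; free=2−1=1
SNF(R) diag = [3] → torsion [3]

Answer: M ≅ ℤ^1 ⊕ ℤ/3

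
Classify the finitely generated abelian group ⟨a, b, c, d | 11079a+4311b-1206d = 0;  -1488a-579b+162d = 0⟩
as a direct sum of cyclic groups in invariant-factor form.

rank_ℚ(R)=2; free=4−2=2
SNF(R) diag = [3, 9] → torsion [3, 9]

Answer: M ≅ ℤ^2 ⊕ ℤ/3 ⊕ ℤ/9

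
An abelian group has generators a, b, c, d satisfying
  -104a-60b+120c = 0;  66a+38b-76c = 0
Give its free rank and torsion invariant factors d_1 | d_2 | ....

rank_ℚ(R)=2; free=4−2=2
SNF(R) diag = [2, 4] → torsion [2, 4]

Answer: M ≅ ℤ^2 ⊕ ℤ/2 ⊕ ℤ/4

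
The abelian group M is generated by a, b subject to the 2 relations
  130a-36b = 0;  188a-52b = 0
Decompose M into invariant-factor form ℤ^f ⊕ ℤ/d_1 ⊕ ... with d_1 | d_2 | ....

Answer: M ≅ ℤ/2 ⊕ ℤ/4

Derivation:
rank_ℚ(R)=2; free=2−2=0
SNF(R) diag = [2, 4] → torsion [2, 4]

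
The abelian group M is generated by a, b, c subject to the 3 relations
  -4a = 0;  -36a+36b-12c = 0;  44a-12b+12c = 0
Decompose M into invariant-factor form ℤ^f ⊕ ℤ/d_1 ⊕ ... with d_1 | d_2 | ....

Answer: M ≅ ℤ/4 ⊕ ℤ/12 ⊕ ℤ/24

Derivation:
rank_ℚ(R)=3; free=3−3=0
SNF(R) diag = [4, 12, 24] → torsion [4, 12, 24]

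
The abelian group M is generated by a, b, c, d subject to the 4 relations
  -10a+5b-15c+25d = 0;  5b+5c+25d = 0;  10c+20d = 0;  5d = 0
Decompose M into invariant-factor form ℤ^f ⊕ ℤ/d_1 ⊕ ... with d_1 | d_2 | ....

rank_ℚ(R)=4; free=4−4=0
SNF(R) diag = [5, 5, 10, 10] → torsion [5, 5, 10, 10]

Answer: M ≅ ℤ/5 ⊕ ℤ/5 ⊕ ℤ/10 ⊕ ℤ/10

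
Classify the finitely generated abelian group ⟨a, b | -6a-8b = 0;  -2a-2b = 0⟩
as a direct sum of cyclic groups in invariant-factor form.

rank_ℚ(R)=2; free=2−2=0
SNF(R) diag = [2, 2] → torsion [2, 2]

Answer: M ≅ ℤ/2 ⊕ ℤ/2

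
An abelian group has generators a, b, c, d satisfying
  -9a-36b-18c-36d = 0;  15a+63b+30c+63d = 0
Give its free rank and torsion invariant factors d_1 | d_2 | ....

Answer: M ≅ ℤ^2 ⊕ ℤ/3 ⊕ ℤ/9

Derivation:
rank_ℚ(R)=2; free=4−2=2
SNF(R) diag = [3, 9] → torsion [3, 9]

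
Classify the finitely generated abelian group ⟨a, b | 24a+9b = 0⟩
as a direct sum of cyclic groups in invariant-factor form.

Answer: M ≅ ℤ^1 ⊕ ℤ/3

Derivation:
rank_ℚ(R)=1; free=2−1=1
SNF(R) diag = [3] → torsion [3]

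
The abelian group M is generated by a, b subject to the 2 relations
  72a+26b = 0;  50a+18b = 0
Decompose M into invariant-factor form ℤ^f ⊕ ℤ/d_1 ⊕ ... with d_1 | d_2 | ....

rank_ℚ(R)=2; free=2−2=0
SNF(R) diag = [2, 2] → torsion [2, 2]

Answer: M ≅ ℤ/2 ⊕ ℤ/2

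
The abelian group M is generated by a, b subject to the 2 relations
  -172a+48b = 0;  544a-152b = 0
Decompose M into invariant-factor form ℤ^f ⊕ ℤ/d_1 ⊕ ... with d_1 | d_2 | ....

rank_ℚ(R)=2; free=2−2=0
SNF(R) diag = [4, 8] → torsion [4, 8]

Answer: M ≅ ℤ/4 ⊕ ℤ/8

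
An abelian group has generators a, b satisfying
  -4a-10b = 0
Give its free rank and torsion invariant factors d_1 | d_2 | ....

Answer: M ≅ ℤ^1 ⊕ ℤ/2

Derivation:
rank_ℚ(R)=1; free=2−1=1
SNF(R) diag = [2] → torsion [2]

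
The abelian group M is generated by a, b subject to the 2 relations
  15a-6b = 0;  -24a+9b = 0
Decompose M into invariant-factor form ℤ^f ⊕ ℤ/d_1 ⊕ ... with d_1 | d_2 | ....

Answer: M ≅ ℤ/3 ⊕ ℤ/3

Derivation:
rank_ℚ(R)=2; free=2−2=0
SNF(R) diag = [3, 3] → torsion [3, 3]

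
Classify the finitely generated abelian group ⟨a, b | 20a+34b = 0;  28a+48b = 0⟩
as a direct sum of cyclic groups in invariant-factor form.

rank_ℚ(R)=2; free=2−2=0
SNF(R) diag = [2, 4] → torsion [2, 4]

Answer: M ≅ ℤ/2 ⊕ ℤ/4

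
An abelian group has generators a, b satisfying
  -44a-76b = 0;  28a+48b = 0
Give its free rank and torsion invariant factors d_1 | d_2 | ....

Answer: M ≅ ℤ/4 ⊕ ℤ/4

Derivation:
rank_ℚ(R)=2; free=2−2=0
SNF(R) diag = [4, 4] → torsion [4, 4]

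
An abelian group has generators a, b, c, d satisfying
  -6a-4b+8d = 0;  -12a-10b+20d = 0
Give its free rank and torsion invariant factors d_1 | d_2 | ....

Answer: M ≅ ℤ^2 ⊕ ℤ/2 ⊕ ℤ/6

Derivation:
rank_ℚ(R)=2; free=4−2=2
SNF(R) diag = [2, 6] → torsion [2, 6]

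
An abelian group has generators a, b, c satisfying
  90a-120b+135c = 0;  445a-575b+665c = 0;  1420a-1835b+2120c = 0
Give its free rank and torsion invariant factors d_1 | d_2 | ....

Answer: M ≅ ℤ/5 ⊕ ℤ/15 ⊕ ℤ/45

Derivation:
rank_ℚ(R)=3; free=3−3=0
SNF(R) diag = [5, 15, 45] → torsion [5, 15, 45]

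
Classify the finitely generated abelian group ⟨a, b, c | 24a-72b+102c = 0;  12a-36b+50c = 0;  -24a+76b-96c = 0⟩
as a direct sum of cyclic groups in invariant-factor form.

rank_ℚ(R)=3; free=3−3=0
SNF(R) diag = [2, 4, 12] → torsion [2, 4, 12]

Answer: M ≅ ℤ/2 ⊕ ℤ/4 ⊕ ℤ/12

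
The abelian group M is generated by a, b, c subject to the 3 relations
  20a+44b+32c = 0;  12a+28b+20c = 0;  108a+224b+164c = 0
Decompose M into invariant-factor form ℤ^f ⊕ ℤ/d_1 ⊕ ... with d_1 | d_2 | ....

Answer: M ≅ ℤ/4 ⊕ ℤ/4 ⊕ ℤ/4

Derivation:
rank_ℚ(R)=3; free=3−3=0
SNF(R) diag = [4, 4, 4] → torsion [4, 4, 4]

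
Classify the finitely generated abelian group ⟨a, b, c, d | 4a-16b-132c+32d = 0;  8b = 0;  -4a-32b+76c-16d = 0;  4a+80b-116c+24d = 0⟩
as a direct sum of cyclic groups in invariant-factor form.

Answer: M ≅ ℤ/4 ⊕ ℤ/8 ⊕ ℤ/8 ⊕ ℤ/24

Derivation:
rank_ℚ(R)=4; free=4−4=0
SNF(R) diag = [4, 8, 8, 24] → torsion [4, 8, 8, 24]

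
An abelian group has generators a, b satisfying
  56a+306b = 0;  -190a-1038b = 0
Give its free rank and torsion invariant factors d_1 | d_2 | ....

Answer: M ≅ ℤ/2 ⊕ ℤ/6

Derivation:
rank_ℚ(R)=2; free=2−2=0
SNF(R) diag = [2, 6] → torsion [2, 6]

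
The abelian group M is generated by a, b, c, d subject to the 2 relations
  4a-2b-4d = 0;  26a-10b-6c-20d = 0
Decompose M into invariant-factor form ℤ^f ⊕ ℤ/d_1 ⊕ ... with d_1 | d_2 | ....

rank_ℚ(R)=2; free=4−2=2
SNF(R) diag = [2, 6] → torsion [2, 6]

Answer: M ≅ ℤ^2 ⊕ ℤ/2 ⊕ ℤ/6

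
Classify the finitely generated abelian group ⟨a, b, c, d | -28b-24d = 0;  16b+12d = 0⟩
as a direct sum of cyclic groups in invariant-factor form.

Answer: M ≅ ℤ^2 ⊕ ℤ/4 ⊕ ℤ/12

Derivation:
rank_ℚ(R)=2; free=4−2=2
SNF(R) diag = [4, 12] → torsion [4, 12]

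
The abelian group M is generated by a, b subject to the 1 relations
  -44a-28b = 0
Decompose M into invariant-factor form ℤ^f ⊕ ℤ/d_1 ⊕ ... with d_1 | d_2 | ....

Answer: M ≅ ℤ^1 ⊕ ℤ/4

Derivation:
rank_ℚ(R)=1; free=2−1=1
SNF(R) diag = [4] → torsion [4]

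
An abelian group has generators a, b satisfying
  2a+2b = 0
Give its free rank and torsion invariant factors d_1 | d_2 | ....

rank_ℚ(R)=1; free=2−1=1
SNF(R) diag = [2] → torsion [2]

Answer: M ≅ ℤ^1 ⊕ ℤ/2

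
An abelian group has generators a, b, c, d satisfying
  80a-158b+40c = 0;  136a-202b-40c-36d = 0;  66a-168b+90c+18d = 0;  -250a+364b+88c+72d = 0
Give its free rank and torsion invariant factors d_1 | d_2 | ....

Answer: M ≅ ℤ/2 ⊕ ℤ/6 ⊕ ℤ/18 ⊕ ℤ/36

Derivation:
rank_ℚ(R)=4; free=4−4=0
SNF(R) diag = [2, 6, 18, 36] → torsion [2, 6, 18, 36]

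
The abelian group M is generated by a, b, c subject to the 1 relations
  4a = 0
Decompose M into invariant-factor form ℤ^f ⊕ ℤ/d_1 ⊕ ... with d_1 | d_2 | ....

Answer: M ≅ ℤ^2 ⊕ ℤ/4

Derivation:
rank_ℚ(R)=1; free=3−1=2
SNF(R) diag = [4] → torsion [4]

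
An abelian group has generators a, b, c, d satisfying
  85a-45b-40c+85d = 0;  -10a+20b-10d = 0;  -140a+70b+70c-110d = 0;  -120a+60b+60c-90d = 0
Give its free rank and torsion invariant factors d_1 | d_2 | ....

Answer: M ≅ ℤ/5 ⊕ ℤ/10 ⊕ ℤ/10 ⊕ ℤ/30

Derivation:
rank_ℚ(R)=4; free=4−4=0
SNF(R) diag = [5, 10, 10, 30] → torsion [5, 10, 10, 30]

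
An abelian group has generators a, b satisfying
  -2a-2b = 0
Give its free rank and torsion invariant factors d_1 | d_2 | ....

rank_ℚ(R)=1; free=2−1=1
SNF(R) diag = [2] → torsion [2]

Answer: M ≅ ℤ^1 ⊕ ℤ/2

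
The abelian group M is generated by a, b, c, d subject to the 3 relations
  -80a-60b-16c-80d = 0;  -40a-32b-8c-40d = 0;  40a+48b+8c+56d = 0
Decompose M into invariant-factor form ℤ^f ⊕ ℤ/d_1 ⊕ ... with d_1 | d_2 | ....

rank_ℚ(R)=3; free=4−3=1
SNF(R) diag = [4, 8, 16] → torsion [4, 8, 16]

Answer: M ≅ ℤ^1 ⊕ ℤ/4 ⊕ ℤ/8 ⊕ ℤ/16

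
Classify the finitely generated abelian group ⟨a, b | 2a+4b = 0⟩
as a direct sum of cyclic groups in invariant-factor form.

rank_ℚ(R)=1; free=2−1=1
SNF(R) diag = [2] → torsion [2]

Answer: M ≅ ℤ^1 ⊕ ℤ/2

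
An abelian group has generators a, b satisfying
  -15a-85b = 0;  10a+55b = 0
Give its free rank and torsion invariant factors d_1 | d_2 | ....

rank_ℚ(R)=2; free=2−2=0
SNF(R) diag = [5, 5] → torsion [5, 5]

Answer: M ≅ ℤ/5 ⊕ ℤ/5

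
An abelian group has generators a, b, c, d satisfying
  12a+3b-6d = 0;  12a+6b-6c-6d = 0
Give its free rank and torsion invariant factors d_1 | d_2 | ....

rank_ℚ(R)=2; free=4−2=2
SNF(R) diag = [3, 6] → torsion [3, 6]

Answer: M ≅ ℤ^2 ⊕ ℤ/3 ⊕ ℤ/6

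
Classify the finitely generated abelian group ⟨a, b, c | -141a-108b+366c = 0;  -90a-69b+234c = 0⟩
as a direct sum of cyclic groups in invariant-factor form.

Answer: M ≅ ℤ^1 ⊕ ℤ/3 ⊕ ℤ/3

Derivation:
rank_ℚ(R)=2; free=3−2=1
SNF(R) diag = [3, 3] → torsion [3, 3]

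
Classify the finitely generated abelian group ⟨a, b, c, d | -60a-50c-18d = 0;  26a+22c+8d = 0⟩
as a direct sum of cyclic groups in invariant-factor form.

Answer: M ≅ ℤ^2 ⊕ ℤ/2 ⊕ ℤ/2

Derivation:
rank_ℚ(R)=2; free=4−2=2
SNF(R) diag = [2, 2] → torsion [2, 2]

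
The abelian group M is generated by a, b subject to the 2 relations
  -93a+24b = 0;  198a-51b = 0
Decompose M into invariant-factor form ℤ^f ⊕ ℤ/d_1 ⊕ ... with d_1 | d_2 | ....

Answer: M ≅ ℤ/3 ⊕ ℤ/3

Derivation:
rank_ℚ(R)=2; free=2−2=0
SNF(R) diag = [3, 3] → torsion [3, 3]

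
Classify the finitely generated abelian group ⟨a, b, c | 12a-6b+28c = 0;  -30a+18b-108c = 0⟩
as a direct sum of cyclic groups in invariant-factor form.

rank_ℚ(R)=2; free=3−2=1
SNF(R) diag = [2, 6] → torsion [2, 6]

Answer: M ≅ ℤ^1 ⊕ ℤ/2 ⊕ ℤ/6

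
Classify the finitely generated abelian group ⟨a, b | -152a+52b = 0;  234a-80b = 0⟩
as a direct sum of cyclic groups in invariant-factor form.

Answer: M ≅ ℤ/2 ⊕ ℤ/4

Derivation:
rank_ℚ(R)=2; free=2−2=0
SNF(R) diag = [2, 4] → torsion [2, 4]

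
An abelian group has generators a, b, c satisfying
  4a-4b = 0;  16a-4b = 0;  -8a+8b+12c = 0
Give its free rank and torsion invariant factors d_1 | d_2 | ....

Answer: M ≅ ℤ/4 ⊕ ℤ/12 ⊕ ℤ/12

Derivation:
rank_ℚ(R)=3; free=3−3=0
SNF(R) diag = [4, 12, 12] → torsion [4, 12, 12]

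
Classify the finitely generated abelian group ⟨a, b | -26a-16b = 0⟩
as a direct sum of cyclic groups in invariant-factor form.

Answer: M ≅ ℤ^1 ⊕ ℤ/2

Derivation:
rank_ℚ(R)=1; free=2−1=1
SNF(R) diag = [2] → torsion [2]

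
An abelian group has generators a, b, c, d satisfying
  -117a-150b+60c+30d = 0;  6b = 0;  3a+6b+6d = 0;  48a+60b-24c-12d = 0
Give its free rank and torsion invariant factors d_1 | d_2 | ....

Answer: M ≅ ℤ/3 ⊕ ℤ/6 ⊕ ℤ/12 ⊕ ℤ/12

Derivation:
rank_ℚ(R)=4; free=4−4=0
SNF(R) diag = [3, 6, 12, 12] → torsion [3, 6, 12, 12]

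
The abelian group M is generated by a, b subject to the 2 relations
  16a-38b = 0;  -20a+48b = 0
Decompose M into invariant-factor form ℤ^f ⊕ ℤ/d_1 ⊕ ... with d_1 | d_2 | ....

rank_ℚ(R)=2; free=2−2=0
SNF(R) diag = [2, 4] → torsion [2, 4]

Answer: M ≅ ℤ/2 ⊕ ℤ/4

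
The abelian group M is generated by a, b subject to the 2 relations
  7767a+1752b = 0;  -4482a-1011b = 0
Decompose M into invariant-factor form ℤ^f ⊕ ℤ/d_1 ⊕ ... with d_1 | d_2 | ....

Answer: M ≅ ℤ/3 ⊕ ℤ/9

Derivation:
rank_ℚ(R)=2; free=2−2=0
SNF(R) diag = [3, 9] → torsion [3, 9]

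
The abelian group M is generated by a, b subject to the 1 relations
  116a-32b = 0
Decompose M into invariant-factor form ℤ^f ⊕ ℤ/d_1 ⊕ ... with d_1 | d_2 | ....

Answer: M ≅ ℤ^1 ⊕ ℤ/4

Derivation:
rank_ℚ(R)=1; free=2−1=1
SNF(R) diag = [4] → torsion [4]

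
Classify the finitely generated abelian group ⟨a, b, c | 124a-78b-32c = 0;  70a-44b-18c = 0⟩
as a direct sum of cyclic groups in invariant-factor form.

rank_ℚ(R)=2; free=3−2=1
SNF(R) diag = [2, 2] → torsion [2, 2]

Answer: M ≅ ℤ^1 ⊕ ℤ/2 ⊕ ℤ/2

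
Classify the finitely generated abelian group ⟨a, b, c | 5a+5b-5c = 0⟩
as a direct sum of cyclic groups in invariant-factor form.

Answer: M ≅ ℤ^2 ⊕ ℤ/5

Derivation:
rank_ℚ(R)=1; free=3−1=2
SNF(R) diag = [5] → torsion [5]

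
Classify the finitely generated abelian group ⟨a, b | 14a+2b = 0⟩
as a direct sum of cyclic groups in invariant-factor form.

rank_ℚ(R)=1; free=2−1=1
SNF(R) diag = [2] → torsion [2]

Answer: M ≅ ℤ^1 ⊕ ℤ/2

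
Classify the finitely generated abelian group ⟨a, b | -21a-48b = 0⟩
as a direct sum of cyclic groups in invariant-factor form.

rank_ℚ(R)=1; free=2−1=1
SNF(R) diag = [3] → torsion [3]

Answer: M ≅ ℤ^1 ⊕ ℤ/3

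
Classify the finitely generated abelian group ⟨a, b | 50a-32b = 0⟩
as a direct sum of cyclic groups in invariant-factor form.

Answer: M ≅ ℤ^1 ⊕ ℤ/2

Derivation:
rank_ℚ(R)=1; free=2−1=1
SNF(R) diag = [2] → torsion [2]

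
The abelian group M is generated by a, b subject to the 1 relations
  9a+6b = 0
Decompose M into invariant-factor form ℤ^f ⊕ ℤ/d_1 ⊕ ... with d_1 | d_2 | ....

Answer: M ≅ ℤ^1 ⊕ ℤ/3

Derivation:
rank_ℚ(R)=1; free=2−1=1
SNF(R) diag = [3] → torsion [3]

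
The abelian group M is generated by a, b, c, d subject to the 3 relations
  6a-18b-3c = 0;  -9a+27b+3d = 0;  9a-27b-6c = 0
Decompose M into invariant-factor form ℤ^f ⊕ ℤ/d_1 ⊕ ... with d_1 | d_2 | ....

Answer: M ≅ ℤ^1 ⊕ ℤ/3 ⊕ ℤ/3 ⊕ ℤ/3

Derivation:
rank_ℚ(R)=3; free=4−3=1
SNF(R) diag = [3, 3, 3] → torsion [3, 3, 3]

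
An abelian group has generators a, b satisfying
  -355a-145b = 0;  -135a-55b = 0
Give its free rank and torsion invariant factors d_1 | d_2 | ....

rank_ℚ(R)=2; free=2−2=0
SNF(R) diag = [5, 10] → torsion [5, 10]

Answer: M ≅ ℤ/5 ⊕ ℤ/10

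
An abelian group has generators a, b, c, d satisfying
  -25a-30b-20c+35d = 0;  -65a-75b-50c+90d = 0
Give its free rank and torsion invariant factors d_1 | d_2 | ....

Answer: M ≅ ℤ^2 ⊕ ℤ/5 ⊕ ℤ/5

Derivation:
rank_ℚ(R)=2; free=4−2=2
SNF(R) diag = [5, 5] → torsion [5, 5]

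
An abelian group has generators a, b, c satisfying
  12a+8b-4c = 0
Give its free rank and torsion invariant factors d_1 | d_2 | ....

rank_ℚ(R)=1; free=3−1=2
SNF(R) diag = [4] → torsion [4]

Answer: M ≅ ℤ^2 ⊕ ℤ/4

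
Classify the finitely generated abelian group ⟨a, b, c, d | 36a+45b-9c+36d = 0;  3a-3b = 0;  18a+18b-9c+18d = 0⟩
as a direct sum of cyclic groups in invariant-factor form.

Answer: M ≅ ℤ^1 ⊕ ℤ/3 ⊕ ℤ/9 ⊕ ℤ/9

Derivation:
rank_ℚ(R)=3; free=4−3=1
SNF(R) diag = [3, 9, 9] → torsion [3, 9, 9]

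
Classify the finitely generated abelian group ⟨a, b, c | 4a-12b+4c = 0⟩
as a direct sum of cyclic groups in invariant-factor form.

Answer: M ≅ ℤ^2 ⊕ ℤ/4

Derivation:
rank_ℚ(R)=1; free=3−1=2
SNF(R) diag = [4] → torsion [4]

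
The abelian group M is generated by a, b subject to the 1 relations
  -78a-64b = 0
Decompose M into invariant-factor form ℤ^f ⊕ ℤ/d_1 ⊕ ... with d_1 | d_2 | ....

rank_ℚ(R)=1; free=2−1=1
SNF(R) diag = [2] → torsion [2]

Answer: M ≅ ℤ^1 ⊕ ℤ/2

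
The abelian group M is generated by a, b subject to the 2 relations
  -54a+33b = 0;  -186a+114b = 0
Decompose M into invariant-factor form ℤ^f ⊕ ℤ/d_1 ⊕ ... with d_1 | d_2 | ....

rank_ℚ(R)=2; free=2−2=0
SNF(R) diag = [3, 6] → torsion [3, 6]

Answer: M ≅ ℤ/3 ⊕ ℤ/6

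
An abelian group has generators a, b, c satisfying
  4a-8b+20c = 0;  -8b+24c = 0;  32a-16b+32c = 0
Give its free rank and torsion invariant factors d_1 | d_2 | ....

rank_ℚ(R)=3; free=3−3=0
SNF(R) diag = [4, 8, 16] → torsion [4, 8, 16]

Answer: M ≅ ℤ/4 ⊕ ℤ/8 ⊕ ℤ/16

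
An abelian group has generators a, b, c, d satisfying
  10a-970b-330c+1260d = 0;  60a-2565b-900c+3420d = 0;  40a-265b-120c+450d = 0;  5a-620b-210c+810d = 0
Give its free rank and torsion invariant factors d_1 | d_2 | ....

Answer: M ≅ ℤ/5 ⊕ ℤ/15 ⊕ ℤ/30 ⊕ ℤ/90

Derivation:
rank_ℚ(R)=4; free=4−4=0
SNF(R) diag = [5, 15, 30, 90] → torsion [5, 15, 30, 90]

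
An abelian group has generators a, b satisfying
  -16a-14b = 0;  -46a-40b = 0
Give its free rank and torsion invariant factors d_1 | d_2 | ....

rank_ℚ(R)=2; free=2−2=0
SNF(R) diag = [2, 2] → torsion [2, 2]

Answer: M ≅ ℤ/2 ⊕ ℤ/2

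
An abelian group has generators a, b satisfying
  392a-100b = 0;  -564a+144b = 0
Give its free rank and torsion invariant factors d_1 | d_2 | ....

rank_ℚ(R)=2; free=2−2=0
SNF(R) diag = [4, 12] → torsion [4, 12]

Answer: M ≅ ℤ/4 ⊕ ℤ/12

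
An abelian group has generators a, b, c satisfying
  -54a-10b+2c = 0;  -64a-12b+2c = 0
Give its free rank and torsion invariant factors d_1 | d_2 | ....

Answer: M ≅ ℤ^1 ⊕ ℤ/2 ⊕ ℤ/2

Derivation:
rank_ℚ(R)=2; free=3−2=1
SNF(R) diag = [2, 2] → torsion [2, 2]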